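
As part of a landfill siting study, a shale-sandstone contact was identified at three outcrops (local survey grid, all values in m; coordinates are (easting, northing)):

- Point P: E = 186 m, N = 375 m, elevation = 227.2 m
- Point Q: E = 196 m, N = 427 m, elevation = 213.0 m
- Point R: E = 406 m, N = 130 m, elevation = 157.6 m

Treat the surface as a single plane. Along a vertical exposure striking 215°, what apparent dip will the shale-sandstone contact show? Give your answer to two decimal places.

Let the plane be z = a·E + b·N + c.
Point Q−Point P: 10a + 52b = −14.2;  Point R−Point P: 220a − 245b = −69.6.
Solving gives a = −0.51103, b = −0.17480.
Unit vector along 215° is (sin 215°, cos 215°) = (-0.5736, -0.8192).
Slope in that direction = a·(-0.5736) + b·(-0.8192) = 0.43630.
Apparent dip = arctan|0.43630| = 23.57° (true dip is 28.4°, so apparent ≤ true as expected).

23.57°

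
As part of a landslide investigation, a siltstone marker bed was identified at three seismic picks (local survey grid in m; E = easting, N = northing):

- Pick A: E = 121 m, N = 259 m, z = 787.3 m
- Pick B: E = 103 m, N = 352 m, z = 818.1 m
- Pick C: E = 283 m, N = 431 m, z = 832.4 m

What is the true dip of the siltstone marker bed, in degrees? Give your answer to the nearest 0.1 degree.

18.0°

Two edge vectors: Pick A→Pick B = (-18, 93, 30.8), Pick A→Pick C = (162, 172, 45.1).
Normal n = (Pick A→Pick B) × (Pick A→Pick C) = (-1103.3, 5801.4, -18162).
So ∂z/∂E = −n_x/n_z = −0.06075 and ∂z/∂N = −n_y/n_z = 0.31943.
Gradient magnitude |∇z| = √(a² + b²) = √(0.00369 + 0.10203) = 0.32515.
True dip = arctan(0.32515) = 18.0°, dipping toward S (azimuth ≈ 169°).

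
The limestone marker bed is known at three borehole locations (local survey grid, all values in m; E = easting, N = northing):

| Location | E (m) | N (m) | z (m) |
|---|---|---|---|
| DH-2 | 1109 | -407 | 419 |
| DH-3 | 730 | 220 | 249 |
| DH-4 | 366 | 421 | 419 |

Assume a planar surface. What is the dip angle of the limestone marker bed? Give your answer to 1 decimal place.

51.2°

Two edge vectors: DH-2→DH-3 = (-379, 627, -170), DH-2→DH-4 = (-743, 828, 0).
Normal n = (DH-2→DH-3) × (DH-2→DH-4) = (140760, 126310, 152049).
So ∂z/∂E = −n_x/n_z = −0.92575 and ∂z/∂N = −n_y/n_z = −0.83072.
Gradient magnitude |∇z| = √(a² + b²) = √(0.85702 + 0.69009) = 1.24383.
True dip = arctan(1.24383) = 51.2°, dipping toward NE (azimuth ≈ 048°).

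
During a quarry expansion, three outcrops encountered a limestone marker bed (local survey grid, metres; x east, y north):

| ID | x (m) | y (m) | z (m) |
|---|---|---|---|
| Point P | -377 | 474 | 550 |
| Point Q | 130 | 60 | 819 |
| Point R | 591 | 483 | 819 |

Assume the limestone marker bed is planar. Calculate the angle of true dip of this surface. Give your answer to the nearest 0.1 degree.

22.6°

Two edge vectors: Point P→Point Q = (507, -414, 269), Point P→Point R = (968, 9, 269).
Normal n = (Point P→Point Q) × (Point P→Point R) = (-113787, 124009, 405315).
So ∂z/∂x = −n_x/n_z = 0.28074 and ∂z/∂y = −n_y/n_z = −0.30596.
Gradient magnitude |∇z| = √(a² + b²) = √(0.07881 + 0.09361) = 0.41524.
True dip = arctan(0.41524) = 22.6°, dipping toward NW (azimuth ≈ 317°).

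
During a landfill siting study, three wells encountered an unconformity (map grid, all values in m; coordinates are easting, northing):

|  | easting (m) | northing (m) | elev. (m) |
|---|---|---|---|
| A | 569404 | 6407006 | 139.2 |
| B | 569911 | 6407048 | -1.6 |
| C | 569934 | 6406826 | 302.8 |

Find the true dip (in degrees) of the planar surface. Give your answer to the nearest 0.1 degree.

Two edge vectors: A→B = (507, 42, -140.8), A→C = (530, -180, 163.6).
Normal n = (A→B) × (A→C) = (-18472.8, -157569.2, -113520).
So ∂z/∂easting = −n_x/n_z = −0.16273 and ∂z/∂northing = −n_y/n_z = −1.38803.
Gradient magnitude |∇z| = √(a² + b²) = √(0.02648 + 1.92663) = 1.39754.
True dip = arctan(1.39754) = 54.4°, dipping toward N (azimuth ≈ 007°).

54.4°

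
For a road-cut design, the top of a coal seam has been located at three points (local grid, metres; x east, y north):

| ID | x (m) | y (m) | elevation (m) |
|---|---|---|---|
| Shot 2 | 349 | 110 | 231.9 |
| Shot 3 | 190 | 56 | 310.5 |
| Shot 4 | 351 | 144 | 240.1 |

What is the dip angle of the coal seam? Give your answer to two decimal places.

Two edge vectors: Shot 2→Shot 3 = (-159, -54, 78.6), Shot 2→Shot 4 = (2, 34, 8.2).
Normal n = (Shot 2→Shot 3) × (Shot 2→Shot 4) = (-3115.2, 1461, -5298).
So ∂z/∂x = −n_x/n_z = −0.58800 and ∂z/∂y = −n_y/n_z = 0.27576.
Gradient magnitude |∇z| = √(a² + b²) = √(0.34574 + 0.07605) = 0.64945.
True dip = arctan(0.64945) = 33.00°, dipping toward ESE (azimuth ≈ 115°).

33.00°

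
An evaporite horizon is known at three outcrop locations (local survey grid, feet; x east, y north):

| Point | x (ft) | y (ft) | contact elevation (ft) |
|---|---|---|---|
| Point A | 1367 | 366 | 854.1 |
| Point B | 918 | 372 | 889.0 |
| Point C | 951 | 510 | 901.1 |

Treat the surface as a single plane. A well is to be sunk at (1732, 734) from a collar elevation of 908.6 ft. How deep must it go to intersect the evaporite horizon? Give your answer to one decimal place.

43.4 ft

Let the plane be z = a·x + b·y + c.
Point B−Point A: −449a + 6b = 34.9;  Point C−Point A: −416a + 144b = 47.
Solving gives a = −0.076313, b = 0.105930.
Then c = 854.1 − a·1367 − b·366 = 919.65.
At (1732, 734): z_contact = −132.17 + 77.75 + 919.65 = 865.23 ft.
Depth below ground = 908.6 − 865.23 = 43.4 ft.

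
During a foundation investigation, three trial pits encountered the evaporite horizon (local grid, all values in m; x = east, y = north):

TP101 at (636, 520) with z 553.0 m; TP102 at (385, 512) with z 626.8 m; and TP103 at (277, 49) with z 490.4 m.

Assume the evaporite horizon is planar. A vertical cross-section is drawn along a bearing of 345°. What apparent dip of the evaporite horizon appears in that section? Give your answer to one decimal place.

Let the plane be z = a·x + b·y + c.
TP102−TP101: −251a − 8b = 73.8;  TP103−TP101: −359a − 471b = −62.6.
Solving gives a = −0.30569, b = 0.36591.
Unit vector along 345° is (sin 345°, cos 345°) = (-0.2588, 0.9659).
Slope in that direction = a·(-0.2588) + b·(0.9659) = 0.43255.
Apparent dip = arctan|0.43255| = 23.4° (true dip is 25.5°, so apparent ≤ true as expected).

23.4°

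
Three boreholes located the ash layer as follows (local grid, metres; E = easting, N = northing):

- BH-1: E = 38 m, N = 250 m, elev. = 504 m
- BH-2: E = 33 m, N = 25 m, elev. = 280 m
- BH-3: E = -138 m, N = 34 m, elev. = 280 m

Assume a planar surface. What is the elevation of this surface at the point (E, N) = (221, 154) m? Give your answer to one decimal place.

Two edge vectors: BH-1→BH-2 = (-5, -225, -224), BH-1→BH-3 = (-176, -216, -224).
Normal n = (BH-1→BH-2) × (BH-1→BH-3) = (2016, 38304, -38520).
So ∂z/∂E = −n_x/n_z = 0.05234 and ∂z/∂N = −n_y/n_z = 0.99439.
Intercept c from BH-1: 504 − 1.99 − 248.60 = 253.41.
At (221, 154): z = 11.6 + 153.1 + 253.41 = 418.1 m.

418.1 m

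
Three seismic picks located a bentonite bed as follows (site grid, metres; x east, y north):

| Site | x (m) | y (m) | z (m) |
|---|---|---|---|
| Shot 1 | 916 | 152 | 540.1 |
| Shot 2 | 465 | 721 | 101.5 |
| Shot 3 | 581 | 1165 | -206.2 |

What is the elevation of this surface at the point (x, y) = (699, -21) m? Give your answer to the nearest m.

Two edge vectors: Shot 1→Shot 2 = (-451, 569, -438.6), Shot 1→Shot 3 = (-335, 1013, -746.3).
Normal n = (Shot 1→Shot 2) × (Shot 1→Shot 3) = (19657.1, -189650.3, -266248).
So ∂z/∂x = −n_x/n_z = 0.07383 and ∂z/∂y = −n_y/n_z = −0.71231.
Intercept c from Shot 1: 540.1 − 67.63 + 108.27 = 580.74.
At (699, -21): z = 51.6 + 15.0 + 580.74 = 647.3 m.

647 m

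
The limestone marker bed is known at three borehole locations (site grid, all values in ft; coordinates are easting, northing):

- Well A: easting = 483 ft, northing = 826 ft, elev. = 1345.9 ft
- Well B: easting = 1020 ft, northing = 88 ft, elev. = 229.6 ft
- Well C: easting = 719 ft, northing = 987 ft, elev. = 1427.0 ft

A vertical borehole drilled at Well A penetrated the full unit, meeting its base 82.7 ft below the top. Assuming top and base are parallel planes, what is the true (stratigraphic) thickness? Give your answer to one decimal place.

Two edge vectors: Well A→Well B = (537, -738, -1116.3), Well A→Well C = (236, 161, 81.1).
Normal n = (Well A→Well B) × (Well A→Well C) = (119872.5, -306997.5, 260625).
So ∂z/∂easting = −n_x/n_z = −0.45994 and ∂z/∂northing = −n_y/n_z = 1.17793.
|∇z| = √(a²+b²) = 1.26454, so dip δ = arctan(1.26454) = 51.66°.
True thickness = vertical thickness × cos δ = 82.7 × cos 51.66° = 51.3 ft.

51.3 ft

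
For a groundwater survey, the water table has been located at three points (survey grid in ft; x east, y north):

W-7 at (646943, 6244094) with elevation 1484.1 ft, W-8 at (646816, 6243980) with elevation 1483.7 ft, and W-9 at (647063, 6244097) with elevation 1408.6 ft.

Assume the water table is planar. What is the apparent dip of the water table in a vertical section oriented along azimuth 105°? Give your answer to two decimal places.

Let the plane be z = a·x + b·y + c.
W-8−W-7: −127a − 114b = −0.4;  W-9−W-7: 120a + 3b = −75.5.
Solving gives a = −0.64728, b = 0.72460.
Unit vector along 105° is (sin 105°, cos 105°) = (0.9659, -0.2588).
Slope in that direction = a·(0.9659) + b·(-0.2588) = −0.81277.
Apparent dip = arctan|0.81277| = 39.10° (true dip is 44.2°, so apparent ≤ true as expected).

39.10°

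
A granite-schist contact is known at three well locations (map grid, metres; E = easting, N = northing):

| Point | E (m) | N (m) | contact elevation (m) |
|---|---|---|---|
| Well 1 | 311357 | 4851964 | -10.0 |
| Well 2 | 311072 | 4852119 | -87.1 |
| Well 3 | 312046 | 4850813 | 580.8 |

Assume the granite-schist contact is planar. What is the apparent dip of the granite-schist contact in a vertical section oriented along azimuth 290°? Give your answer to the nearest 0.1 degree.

Two edge vectors: Well 1→Well 2 = (-285, 155, -77.1), Well 1→Well 3 = (689, -1151, 590.8).
Normal n = (Well 1→Well 2) × (Well 1→Well 3) = (2831.9, 115256.1, 221240).
So ∂z/∂E = −n_x/n_z = −0.01280 and ∂z/∂N = −n_y/n_z = −0.52096.
Unit vector along 290° is (sin 290°, cos 290°) = (-0.9397, 0.3420).
Slope in that direction = a·(-0.9397) + b·(0.3420) = −0.16615.
Apparent dip = arctan|0.16615| = 9.4° (true dip is 27.5°, so apparent ≤ true as expected).

9.4°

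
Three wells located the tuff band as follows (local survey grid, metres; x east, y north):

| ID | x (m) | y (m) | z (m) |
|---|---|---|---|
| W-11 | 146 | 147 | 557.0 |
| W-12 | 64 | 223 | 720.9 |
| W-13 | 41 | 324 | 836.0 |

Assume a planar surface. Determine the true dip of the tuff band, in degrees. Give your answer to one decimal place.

Two edge vectors: W-11→W-12 = (-82, 76, 163.9), W-11→W-13 = (-105, 177, 279).
Normal n = (W-11→W-12) × (W-11→W-13) = (-7806.3, 5668.5, -6534).
So ∂z/∂x = −n_x/n_z = −1.19472 and ∂z/∂y = −n_y/n_z = 0.86754.
Gradient magnitude |∇z| = √(a² + b²) = √(1.42736 + 0.75262) = 1.47648.
True dip = arctan(1.47648) = 55.9°, dipping toward SE (azimuth ≈ 126°).

55.9°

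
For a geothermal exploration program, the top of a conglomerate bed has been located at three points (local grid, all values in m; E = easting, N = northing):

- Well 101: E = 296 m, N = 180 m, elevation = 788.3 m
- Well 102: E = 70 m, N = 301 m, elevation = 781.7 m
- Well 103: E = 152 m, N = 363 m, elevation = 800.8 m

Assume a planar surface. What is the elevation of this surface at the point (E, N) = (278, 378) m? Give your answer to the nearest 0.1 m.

817.5 m

Let the plane be z = a·E + b·N + c.
Well 102−Well 101: −226a + 121b = −6.6;  Well 103−Well 101: −144a + 183b = 12.5.
Solving gives a = 0.11366, b = 0.15774.
Then c = 788.3 − a·296 − b·180 = 726.26.
At (278, 378): z = 31.6 + 59.6 + 726.26 = 817.5 m.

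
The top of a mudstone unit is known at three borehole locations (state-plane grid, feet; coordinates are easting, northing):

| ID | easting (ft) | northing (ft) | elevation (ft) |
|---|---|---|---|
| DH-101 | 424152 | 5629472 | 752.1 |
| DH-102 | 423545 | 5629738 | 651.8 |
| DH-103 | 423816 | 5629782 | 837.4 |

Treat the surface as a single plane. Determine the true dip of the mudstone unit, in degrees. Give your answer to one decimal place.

Two edge vectors: DH-101→DH-102 = (-607, 266, -100.3), DH-101→DH-103 = (-336, 310, 85.3).
Normal n = (DH-101→DH-102) × (DH-101→DH-103) = (53782.8, 85477.9, -98794).
So ∂z/∂easting = −n_x/n_z = 0.54439 and ∂z/∂northing = −n_y/n_z = 0.86521.
Gradient magnitude |∇z| = √(a² + b²) = √(0.29636 + 0.74859) = 1.02223.
True dip = arctan(1.02223) = 45.6°, dipping toward SSW (azimuth ≈ 212°).

45.6°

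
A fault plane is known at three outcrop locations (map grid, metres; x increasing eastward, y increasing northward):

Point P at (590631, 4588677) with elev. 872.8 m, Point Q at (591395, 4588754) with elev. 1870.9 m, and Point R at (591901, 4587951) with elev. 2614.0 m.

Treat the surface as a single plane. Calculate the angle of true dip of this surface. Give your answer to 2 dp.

Let the plane be z = a·x + b·y + c.
Point Q−Point P: 764a + 77b = 998.1;  Point R−Point P: 1270a − 726b = 1741.2.
Solving gives a = 1.31610, b = −0.09608.
Gradient magnitude |∇z| = √(a² + b²) = √(1.73211 + 0.00923) = 1.31960.
True dip = arctan(1.31960) = 52.84°, dipping toward W (azimuth ≈ 274°).

52.84°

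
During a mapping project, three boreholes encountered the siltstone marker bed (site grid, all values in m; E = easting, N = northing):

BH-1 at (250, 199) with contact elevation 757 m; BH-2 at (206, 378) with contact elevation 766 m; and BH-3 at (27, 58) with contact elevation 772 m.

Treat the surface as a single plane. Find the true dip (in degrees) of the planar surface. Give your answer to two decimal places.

5.18°

Two edge vectors: BH-1→BH-2 = (-44, 179, 9), BH-1→BH-3 = (-223, -141, 15).
Normal n = (BH-1→BH-2) × (BH-1→BH-3) = (3954, -1347, 46121).
So ∂z/∂E = −n_x/n_z = −0.08573 and ∂z/∂N = −n_y/n_z = 0.02921.
Gradient magnitude |∇z| = √(a² + b²) = √(0.00735 + 0.00085) = 0.09057.
True dip = arctan(0.09057) = 5.18°, dipping toward ESE (azimuth ≈ 109°).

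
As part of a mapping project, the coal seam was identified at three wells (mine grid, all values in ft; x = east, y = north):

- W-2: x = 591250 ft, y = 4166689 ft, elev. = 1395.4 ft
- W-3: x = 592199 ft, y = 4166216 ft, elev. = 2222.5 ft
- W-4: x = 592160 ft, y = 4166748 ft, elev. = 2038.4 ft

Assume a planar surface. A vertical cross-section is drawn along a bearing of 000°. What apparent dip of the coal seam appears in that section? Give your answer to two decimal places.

Let the plane be z = a·x + b·y + c.
W-3−W-2: 949a − 473b = 827.1;  W-4−W-2: 910a + 59b = 643.
Solving gives a = 0.72558, b = −0.29286.
Unit vector along 000° is (sin 0°, cos 0°) = (0.0000, 1.0000).
Slope in that direction = a·(0.0000) + b·(1.0000) = −0.29286.
Apparent dip = arctan|0.29286| = 16.32° (true dip is 38.0°, so apparent ≤ true as expected).

16.32°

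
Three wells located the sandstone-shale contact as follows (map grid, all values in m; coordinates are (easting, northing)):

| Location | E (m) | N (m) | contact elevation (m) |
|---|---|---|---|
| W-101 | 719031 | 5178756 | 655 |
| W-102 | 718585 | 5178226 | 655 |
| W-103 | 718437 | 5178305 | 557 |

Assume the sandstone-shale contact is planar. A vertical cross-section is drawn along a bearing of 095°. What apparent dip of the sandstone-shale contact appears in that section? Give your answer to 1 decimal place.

Two edge vectors: W-101→W-102 = (-446, -530, 0), W-101→W-103 = (-594, -451, -98).
Normal n = (W-101→W-102) × (W-101→W-103) = (51940, -43708, -113674).
So ∂z/∂E = −n_x/n_z = 0.45692 and ∂z/∂N = −n_y/n_z = −0.38450.
Unit vector along 095° is (sin 95°, cos 95°) = (0.9962, -0.0872).
Slope in that direction = a·(0.9962) + b·(-0.0872) = 0.48869.
Apparent dip = arctan|0.48869| = 26.0° (true dip is 30.8°, so apparent ≤ true as expected).

26.0°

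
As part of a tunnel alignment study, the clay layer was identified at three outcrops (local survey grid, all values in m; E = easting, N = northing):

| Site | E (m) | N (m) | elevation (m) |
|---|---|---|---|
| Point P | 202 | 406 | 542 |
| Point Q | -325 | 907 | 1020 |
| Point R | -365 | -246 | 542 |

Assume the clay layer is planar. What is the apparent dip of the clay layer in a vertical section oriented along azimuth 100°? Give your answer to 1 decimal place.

Let the plane be z = a·E + b·N + c.
Point Q−Point P: −527a + 501b = 478;  Point R−Point P: −567a − 652b = 0.
Solving gives a = −0.49653, b = 0.43180.
Unit vector along 100° is (sin 100°, cos 100°) = (0.9848, -0.1736).
Slope in that direction = a·(0.9848) + b·(-0.1736) = −0.56396.
Apparent dip = arctan|0.56396| = 29.4° (true dip is 33.3°, so apparent ≤ true as expected).

29.4°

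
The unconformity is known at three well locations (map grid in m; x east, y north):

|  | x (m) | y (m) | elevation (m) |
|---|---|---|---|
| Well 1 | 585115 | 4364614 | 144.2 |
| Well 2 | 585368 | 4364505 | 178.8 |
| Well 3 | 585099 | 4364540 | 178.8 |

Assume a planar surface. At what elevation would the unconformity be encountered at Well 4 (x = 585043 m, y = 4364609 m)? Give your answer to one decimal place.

Two edge vectors: Well 1→Well 2 = (253, -109, 34.6), Well 1→Well 3 = (-16, -74, 34.6).
Normal n = (Well 1→Well 2) × (Well 1→Well 3) = (-1211, -9307.4, -20466).
So ∂z/∂x = −n_x/n_z = −0.059171309 and ∂z/∂y = −n_y/n_z = −0.454773771.
Intercept c from Well 1: 144.2 + 34622.02 + 1984911.97 = 2019678.19.
At (585043, 4364609): z = −34617.8 − 1984909.7 + 2019678.19 = 150.7 m.

150.7 m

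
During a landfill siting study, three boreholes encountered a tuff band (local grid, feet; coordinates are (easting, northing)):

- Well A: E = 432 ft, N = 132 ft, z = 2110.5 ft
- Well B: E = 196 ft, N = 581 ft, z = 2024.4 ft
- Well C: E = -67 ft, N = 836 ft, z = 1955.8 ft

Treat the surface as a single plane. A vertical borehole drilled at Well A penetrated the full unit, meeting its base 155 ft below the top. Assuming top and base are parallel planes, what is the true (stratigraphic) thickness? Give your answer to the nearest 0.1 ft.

Two edge vectors: Well A→Well B = (-236, 449, -86.1), Well A→Well C = (-499, 704, -154.7).
Normal n = (Well A→Well B) × (Well A→Well C) = (-8845.9, 6454.7, 57907).
So ∂z/∂E = −n_x/n_z = 0.15276 and ∂z/∂N = −n_y/n_z = −0.11147.
|∇z| = √(a²+b²) = 0.18910, so dip δ = arctan(0.18910) = 10.71°.
True thickness = vertical thickness × cos δ = 155 × cos 10.71° = 152.3 ft.

152.3 ft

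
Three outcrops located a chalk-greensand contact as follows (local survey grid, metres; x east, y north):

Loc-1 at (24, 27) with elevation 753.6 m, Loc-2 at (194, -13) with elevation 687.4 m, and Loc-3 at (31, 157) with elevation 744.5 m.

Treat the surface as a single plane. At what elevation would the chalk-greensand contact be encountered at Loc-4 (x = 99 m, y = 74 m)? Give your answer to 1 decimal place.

Let the plane be z = a·x + b·y + c.
Loc-2−Loc-1: 170a − 40b = −66.2;  Loc-3−Loc-1: 7a + 130b = −9.1.
Solving gives a = −0.40080, b = −0.04842.
Then c = 753.6 − a·24 − b·27 = 764.53.
At (99, 74): z = −39.7 − 3.6 + 764.53 = 721.3 m.

721.3 m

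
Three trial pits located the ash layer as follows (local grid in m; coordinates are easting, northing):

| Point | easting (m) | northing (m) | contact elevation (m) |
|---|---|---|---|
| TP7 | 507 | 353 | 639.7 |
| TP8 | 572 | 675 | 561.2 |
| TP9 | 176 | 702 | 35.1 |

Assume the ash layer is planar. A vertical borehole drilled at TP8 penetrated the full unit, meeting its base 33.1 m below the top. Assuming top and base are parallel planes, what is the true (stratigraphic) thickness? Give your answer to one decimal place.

19.3 m

Let the plane be z = a·easting + b·northing + c.
TP8−TP7: 65a + 322b = −78.5;  TP9−TP7: −331a + 349b = −604.6.
Solving gives a = 1.29410, b = −0.50502.
|∇z| = √(a²+b²) = 1.38915, so dip δ = arctan(1.38915) = 54.25°.
True thickness = vertical thickness × cos δ = 33.1 × cos 54.25° = 19.3 m.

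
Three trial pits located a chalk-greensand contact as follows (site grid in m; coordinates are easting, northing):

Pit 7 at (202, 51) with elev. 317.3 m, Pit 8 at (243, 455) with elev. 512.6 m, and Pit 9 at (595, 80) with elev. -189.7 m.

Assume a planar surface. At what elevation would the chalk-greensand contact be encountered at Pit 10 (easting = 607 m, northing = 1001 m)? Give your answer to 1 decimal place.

364.3 m

Let the plane be z = a·easting + b·northing + c.
Pit 8−Pit 7: 41a + 404b = 195.3;  Pit 9−Pit 7: 393a + 29b = −507.
Solving gives a = −1.335751, b = 0.618975.
Then c = 317.3 − a·202 − b·51 = 555.55.
At (607, 1001): z = −810.8 + 619.6 + 555.55 = 364.3 m.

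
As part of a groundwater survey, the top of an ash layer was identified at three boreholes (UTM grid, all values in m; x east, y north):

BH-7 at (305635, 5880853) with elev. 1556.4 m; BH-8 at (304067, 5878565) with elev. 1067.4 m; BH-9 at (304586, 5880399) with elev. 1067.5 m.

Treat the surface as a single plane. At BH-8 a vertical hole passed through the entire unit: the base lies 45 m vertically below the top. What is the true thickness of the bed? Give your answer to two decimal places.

39.40 m

Two edge vectors: BH-7→BH-8 = (-1568, -2288, -489), BH-7→BH-9 = (-1049, -454, -488.9).
Normal n = (BH-7→BH-8) × (BH-7→BH-9) = (896597.2, -253634.2, -1688240).
So ∂z/∂x = −n_x/n_z = 0.53108 and ∂z/∂y = −n_y/n_z = −0.15024.
|∇z| = √(a²+b²) = 0.55192, so dip δ = arctan(0.55192) = 28.90°.
True thickness = vertical thickness × cos δ = 45 × cos 28.90° = 39.40 m.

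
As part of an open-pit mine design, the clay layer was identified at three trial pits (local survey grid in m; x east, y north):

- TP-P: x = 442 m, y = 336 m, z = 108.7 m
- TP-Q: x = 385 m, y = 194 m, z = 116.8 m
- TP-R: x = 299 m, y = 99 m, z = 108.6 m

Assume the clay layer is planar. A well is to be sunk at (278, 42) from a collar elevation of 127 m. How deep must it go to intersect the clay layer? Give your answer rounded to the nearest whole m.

Let the plane be z = a·x + b·y + c.
TP-Q−TP-P: −57a − 142b = 8.1;  TP-R−TP-P: −143a − 237b = −0.1.
Solving gives a = 0.28452, b = −0.17125.
Then c = 108.7 − a·442 − b·336 = 40.48.
At (278, 42): z_contact = 79.1 − 7.2 + 40.48 = 112.4 m.
Depth below ground = 127 − 112.4 = 15 m.

15 m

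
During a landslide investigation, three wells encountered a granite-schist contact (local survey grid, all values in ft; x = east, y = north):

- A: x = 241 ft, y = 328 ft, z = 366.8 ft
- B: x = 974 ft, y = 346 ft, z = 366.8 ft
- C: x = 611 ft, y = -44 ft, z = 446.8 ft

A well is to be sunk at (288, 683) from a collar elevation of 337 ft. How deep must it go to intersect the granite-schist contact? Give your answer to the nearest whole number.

44 ft

Two edge vectors: A→B = (733, 18, 0), A→C = (370, -372, 80).
Normal n = (A→B) × (A→C) = (1440, -58640, -279336).
So ∂z/∂x = −n_x/n_z = 0.00516 and ∂z/∂y = −n_y/n_z = −0.20993.
Intercept c from A: 366.8 − 1.24 + 68.86 = 434.41.
At (288, 683): z_contact = 1.5 − 143.4 + 434.41 = 292.5 ft.
Depth below ground = 337 − 292.5 = 44 ft.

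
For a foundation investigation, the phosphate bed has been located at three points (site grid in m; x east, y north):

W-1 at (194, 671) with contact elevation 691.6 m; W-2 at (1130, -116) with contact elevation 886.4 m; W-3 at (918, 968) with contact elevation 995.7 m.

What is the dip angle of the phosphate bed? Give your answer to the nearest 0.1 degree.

21.3°

Two edge vectors: W-1→W-2 = (936, -787, 194.8), W-1→W-3 = (724, 297, 304.1).
Normal n = (W-1→W-2) × (W-1→W-3) = (-297182.3, -143602.4, 847780).
So ∂z/∂x = −n_x/n_z = 0.35054 and ∂z/∂y = −n_y/n_z = 0.16939.
Gradient magnitude |∇z| = √(a² + b²) = √(0.12288 + 0.02869) = 0.38932.
True dip = arctan(0.38932) = 21.3°, dipping toward WSW (azimuth ≈ 244°).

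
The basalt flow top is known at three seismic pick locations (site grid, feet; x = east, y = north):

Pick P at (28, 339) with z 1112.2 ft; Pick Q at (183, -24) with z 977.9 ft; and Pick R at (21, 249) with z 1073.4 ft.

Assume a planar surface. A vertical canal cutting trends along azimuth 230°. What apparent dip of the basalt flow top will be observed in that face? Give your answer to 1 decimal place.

Two edge vectors: Pick P→Pick Q = (155, -363, -134.3), Pick P→Pick R = (-7, -90, -38.8).
Normal n = (Pick P→Pick Q) × (Pick P→Pick R) = (1997.4, 6954.1, -16491).
So ∂z/∂x = −n_x/n_z = 0.12112 and ∂z/∂y = −n_y/n_z = 0.42169.
Unit vector along 230° is (sin 230°, cos 230°) = (-0.7660, -0.6428).
Slope in that direction = a·(-0.7660) + b·(-0.6428) = −0.36384.
Apparent dip = arctan|0.36384| = 20.0° (true dip is 23.7°, so apparent ≤ true as expected).

20.0°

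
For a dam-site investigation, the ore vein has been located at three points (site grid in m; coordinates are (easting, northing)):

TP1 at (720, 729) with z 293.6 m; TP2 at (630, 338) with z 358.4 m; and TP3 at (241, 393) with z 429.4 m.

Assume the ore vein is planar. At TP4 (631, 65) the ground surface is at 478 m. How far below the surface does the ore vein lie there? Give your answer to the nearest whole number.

87 m

Let the plane be z = a·E + b·N + c.
TP2−TP1: −90a − 391b = 64.8;  TP3−TP1: −479a − 336b = 135.8.
Solving gives a = −0.19946, b = −0.11982.
Then c = 293.6 − a·720 − b·729 = 524.56.
At (631, 65): z_contact = −125.9 − 7.8 + 524.56 = 390.9 m.
Depth below ground = 478 − 390.9 = 87 m.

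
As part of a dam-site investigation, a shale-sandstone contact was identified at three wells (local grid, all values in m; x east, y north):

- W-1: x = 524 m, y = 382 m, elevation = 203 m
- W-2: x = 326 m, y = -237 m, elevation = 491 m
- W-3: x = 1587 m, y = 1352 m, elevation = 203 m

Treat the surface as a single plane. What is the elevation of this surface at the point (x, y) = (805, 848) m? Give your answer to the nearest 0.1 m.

Let the plane be z = a·x + b·y + c.
W-2−W-1: −198a − 619b = 288;  W-3−W-1: 1063a + 970b = 0.
Solving gives a = 0.599566, b = −0.657050.
Then c = 203 − a·524 − b·382 = 139.82.
At (805, 848): z = 482.7 − 557.2 + 139.82 = 65.3 m.

65.3 m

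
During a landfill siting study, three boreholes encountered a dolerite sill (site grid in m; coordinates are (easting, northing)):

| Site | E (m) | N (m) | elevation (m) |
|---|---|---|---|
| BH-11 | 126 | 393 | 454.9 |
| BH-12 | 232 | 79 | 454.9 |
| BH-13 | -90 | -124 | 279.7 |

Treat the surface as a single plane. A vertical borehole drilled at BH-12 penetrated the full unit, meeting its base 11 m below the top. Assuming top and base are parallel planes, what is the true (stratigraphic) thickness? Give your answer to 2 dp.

Two edge vectors: BH-11→BH-12 = (106, -314, 0), BH-11→BH-13 = (-216, -517, -175.2).
Normal n = (BH-11→BH-12) × (BH-11→BH-13) = (55012.8, 18571.2, -122626).
So ∂z/∂E = −n_x/n_z = 0.44862 and ∂z/∂N = −n_y/n_z = 0.15145.
|∇z| = √(a²+b²) = 0.47350, so dip δ = arctan(0.47350) = 25.34°.
True thickness = vertical thickness × cos δ = 11 × cos 25.34° = 9.94 m.

9.94 m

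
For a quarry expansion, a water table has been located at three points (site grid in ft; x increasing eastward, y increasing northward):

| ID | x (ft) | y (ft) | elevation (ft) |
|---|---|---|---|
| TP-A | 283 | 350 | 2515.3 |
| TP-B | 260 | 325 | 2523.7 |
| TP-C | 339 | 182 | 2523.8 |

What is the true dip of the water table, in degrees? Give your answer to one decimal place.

Two edge vectors: TP-A→TP-B = (-23, -25, 8.4), TP-A→TP-C = (56, -168, 8.5).
Normal n = (TP-A→TP-B) × (TP-A→TP-C) = (1198.7, 665.9, 5264).
So ∂z/∂x = −n_x/n_z = −0.22772 and ∂z/∂y = −n_y/n_z = −0.12650.
Gradient magnitude |∇z| = √(a² + b²) = √(0.05185 + 0.01600) = 0.26049.
True dip = arctan(0.26049) = 14.6°, dipping toward ENE (azimuth ≈ 061°).

14.6°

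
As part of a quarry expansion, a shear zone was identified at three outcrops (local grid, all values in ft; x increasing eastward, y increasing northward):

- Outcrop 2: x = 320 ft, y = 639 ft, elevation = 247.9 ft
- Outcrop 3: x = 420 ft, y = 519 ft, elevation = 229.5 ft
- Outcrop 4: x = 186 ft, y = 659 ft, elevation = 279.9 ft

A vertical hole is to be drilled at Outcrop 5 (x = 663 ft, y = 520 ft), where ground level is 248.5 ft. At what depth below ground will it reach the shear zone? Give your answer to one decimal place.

79.0 ft

Two edge vectors: Outcrop 2→Outcrop 3 = (100, -120, -18.4), Outcrop 2→Outcrop 4 = (-134, 20, 32).
Normal n = (Outcrop 2→Outcrop 3) × (Outcrop 2→Outcrop 4) = (-3472, -734.4, -14080).
So ∂z/∂x = −n_x/n_z = −0.24659 and ∂z/∂y = −n_y/n_z = −0.05216.
Intercept c from Outcrop 2: 247.9 + 78.91 + 33.33 = 360.14.
At (663, 520): z_contact = −163.49 − 27.12 + 360.14 = 169.53 ft.
Depth below ground = 248.5 − 169.53 = 79.0 ft.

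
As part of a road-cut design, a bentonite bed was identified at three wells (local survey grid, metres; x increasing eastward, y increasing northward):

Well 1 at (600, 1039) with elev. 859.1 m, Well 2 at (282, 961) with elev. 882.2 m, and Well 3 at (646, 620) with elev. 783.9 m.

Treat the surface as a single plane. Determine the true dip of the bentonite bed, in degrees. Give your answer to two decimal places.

Two edge vectors: Well 1→Well 2 = (-318, -78, 23.1), Well 1→Well 3 = (46, -419, -75.2).
Normal n = (Well 1→Well 2) × (Well 1→Well 3) = (15544.5, -22851, 136830).
So ∂z/∂x = −n_x/n_z = −0.11360 and ∂z/∂y = −n_y/n_z = 0.16700.
Gradient magnitude |∇z| = √(a² + b²) = √(0.01291 + 0.02789) = 0.20198.
True dip = arctan(0.20198) = 11.42°, dipping toward SE (azimuth ≈ 146°).

11.42°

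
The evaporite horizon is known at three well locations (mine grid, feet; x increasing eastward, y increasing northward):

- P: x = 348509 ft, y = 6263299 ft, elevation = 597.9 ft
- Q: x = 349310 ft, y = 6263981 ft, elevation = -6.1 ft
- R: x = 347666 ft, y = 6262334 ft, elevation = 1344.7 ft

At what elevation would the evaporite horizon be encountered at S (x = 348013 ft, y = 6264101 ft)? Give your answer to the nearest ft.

Two edge vectors: P→Q = (801, 682, -604), P→R = (-843, -965, 746.8).
Normal n = (P→Q) × (P→R) = (-73542.4, -89014.8, -198039).
So ∂z/∂x = −n_x/n_z = −0.37135312 and ∂z/∂y = −n_y/n_z = −0.44948116.
Intercept c from P: 597.9 + 129419.90 + 2815234.92 = 2945252.72.
At (348013, 6264101): z = −129235.7 − 2815595.4 + 2945252.72 = 421.6 ft.

422 ft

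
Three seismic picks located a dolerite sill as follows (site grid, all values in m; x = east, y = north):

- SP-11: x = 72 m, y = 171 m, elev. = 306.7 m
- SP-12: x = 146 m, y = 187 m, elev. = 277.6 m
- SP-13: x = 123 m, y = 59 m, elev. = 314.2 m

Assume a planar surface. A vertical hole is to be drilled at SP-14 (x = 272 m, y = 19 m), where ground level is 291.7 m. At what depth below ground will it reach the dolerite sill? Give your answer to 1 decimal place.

Two edge vectors: SP-11→SP-12 = (74, 16, -29.1), SP-11→SP-13 = (51, -112, 7.5).
Normal n = (SP-11→SP-12) × (SP-11→SP-13) = (-3139.2, -2039.1, -9104).
So ∂z/∂x = −n_x/n_z = −0.34482 and ∂z/∂y = −n_y/n_z = −0.22398.
Intercept c from SP-11: 306.7 + 24.83 + 38.30 = 369.83.
At (272, 19): z_contact = −93.79 − 4.26 + 369.83 = 271.78 m.
Depth below ground = 291.7 − 271.78 = 19.9 m.

19.9 m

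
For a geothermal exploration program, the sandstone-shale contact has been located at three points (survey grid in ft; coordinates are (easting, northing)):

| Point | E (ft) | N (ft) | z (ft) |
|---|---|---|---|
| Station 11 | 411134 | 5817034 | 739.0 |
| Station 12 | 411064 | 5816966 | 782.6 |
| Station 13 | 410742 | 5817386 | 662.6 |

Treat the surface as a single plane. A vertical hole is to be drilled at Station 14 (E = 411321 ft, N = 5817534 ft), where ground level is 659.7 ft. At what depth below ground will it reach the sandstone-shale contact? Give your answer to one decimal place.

176.4 ft

Two edge vectors: Station 11→Station 12 = (-70, -68, 43.6), Station 11→Station 13 = (-392, 352, -76.4).
Normal n = (Station 11→Station 12) × (Station 11→Station 13) = (-10152, -22439.2, -51296).
So ∂z/∂E = −n_x/n_z = −0.197910168 and ∂z/∂N = −n_y/n_z = −0.437445415.
Intercept c from Station 11: 739 + 81367.60 + 2544634.85 = 2626741.45.
At (411321, 5817534): z_contact = −81404.61 − 2544853.57 + 2626741.45 = 483.27 ft.
Depth below ground = 659.7 − 483.27 = 176.4 ft.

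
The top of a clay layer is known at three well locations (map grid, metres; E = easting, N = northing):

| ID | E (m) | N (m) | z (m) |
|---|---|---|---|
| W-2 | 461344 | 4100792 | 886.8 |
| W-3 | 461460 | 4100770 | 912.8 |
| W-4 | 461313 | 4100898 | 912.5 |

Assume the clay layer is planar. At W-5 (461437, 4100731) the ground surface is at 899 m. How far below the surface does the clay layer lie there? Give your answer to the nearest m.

5 m

Let the plane be z = a·E + b·N + c.
W-3−W-2: 116a − 22b = 26;  W-4−W-2: −31a + 106b = 25.7.
Solving gives a = 0.28598243, b = 0.32608920.
Then c = 886.8 − a·461344 − b·4100792 = −1468273.47.
At (461437, 4100731): z_contact = 131962.9 + 1337204.1 − 1468273.47 = 893.5 m.
Depth below ground = 899 − 893.5 = 5 m.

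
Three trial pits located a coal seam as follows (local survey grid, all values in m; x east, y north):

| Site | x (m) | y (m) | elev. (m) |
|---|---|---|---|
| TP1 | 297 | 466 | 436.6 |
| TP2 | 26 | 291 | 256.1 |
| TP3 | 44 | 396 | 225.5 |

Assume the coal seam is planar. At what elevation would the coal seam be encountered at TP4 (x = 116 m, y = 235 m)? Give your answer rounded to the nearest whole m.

Two edge vectors: TP1→TP2 = (-271, -175, -180.5), TP1→TP3 = (-253, -70, -211.1).
Normal n = (TP1→TP2) × (TP1→TP3) = (24307.5, -11541.6, -25305).
So ∂z/∂x = −n_x/n_z = 0.96058 and ∂z/∂y = −n_y/n_z = −0.45610.
Intercept c from TP1: 436.6 − 285.29 + 212.54 = 363.85.
At (116, 235): z = 111.4 − 107.2 + 363.85 = 368.1 m.

368 m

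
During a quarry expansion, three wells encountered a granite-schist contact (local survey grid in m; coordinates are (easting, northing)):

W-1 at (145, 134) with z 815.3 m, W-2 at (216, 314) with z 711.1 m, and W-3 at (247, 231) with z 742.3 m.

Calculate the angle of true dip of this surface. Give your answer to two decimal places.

Two edge vectors: W-1→W-2 = (71, 180, -104.2), W-1→W-3 = (102, 97, -73).
Normal n = (W-1→W-2) × (W-1→W-3) = (-3032.6, -5445.4, -11473).
So ∂z/∂E = −n_x/n_z = −0.26432 and ∂z/∂N = −n_y/n_z = −0.47463.
Gradient magnitude |∇z| = √(a² + b²) = √(0.06987 + 0.22527) = 0.54327.
True dip = arctan(0.54327) = 28.51°, dipping toward NNE (azimuth ≈ 029°).

28.51°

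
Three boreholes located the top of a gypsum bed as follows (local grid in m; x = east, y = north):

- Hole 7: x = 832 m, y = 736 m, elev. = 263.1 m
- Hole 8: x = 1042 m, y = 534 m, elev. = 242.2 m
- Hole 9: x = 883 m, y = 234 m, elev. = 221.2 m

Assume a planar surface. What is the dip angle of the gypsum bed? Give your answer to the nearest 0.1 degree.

Let the plane be z = a·x + b·y + c.
Hole 8−Hole 7: 210a − 202b = −20.9;  Hole 9−Hole 7: 51a − 502b = −41.9.
Solving gives a = −0.02132, b = 0.08130.
Gradient magnitude |∇z| = √(a² + b²) = √(0.00045 + 0.00661) = 0.08405.
True dip = arctan(0.08405) = 4.8°, dipping toward SSE (azimuth ≈ 165°).

4.8°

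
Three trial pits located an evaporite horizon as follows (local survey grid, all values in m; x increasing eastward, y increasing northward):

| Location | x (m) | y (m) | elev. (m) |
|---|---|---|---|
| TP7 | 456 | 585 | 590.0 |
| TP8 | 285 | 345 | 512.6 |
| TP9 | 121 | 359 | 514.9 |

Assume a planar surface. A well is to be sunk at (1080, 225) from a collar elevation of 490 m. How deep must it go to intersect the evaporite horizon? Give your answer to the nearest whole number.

5 m

Let the plane be z = a·x + b·y + c.
TP8−TP7: −171a − 240b = −77.4;  TP9−TP7: −335a − 226b = −75.1.
Solving gives a = 0.01273, b = 0.31343.
Then c = 590 − a·456 − b·585 = 400.84.
At (1080, 225): z_contact = 13.8 + 70.5 + 400.84 = 485.1 m.
Depth below ground = 490 − 485.1 = 5 m.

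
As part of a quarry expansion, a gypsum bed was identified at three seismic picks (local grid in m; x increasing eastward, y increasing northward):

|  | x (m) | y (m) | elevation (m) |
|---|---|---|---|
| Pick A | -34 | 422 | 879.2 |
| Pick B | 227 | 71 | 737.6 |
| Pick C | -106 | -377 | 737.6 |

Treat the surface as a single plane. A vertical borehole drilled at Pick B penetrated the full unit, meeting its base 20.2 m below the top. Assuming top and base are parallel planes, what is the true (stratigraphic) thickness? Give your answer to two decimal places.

Let the plane be z = a·x + b·y + c.
Pick B−Pick A: 261a − 351b = −141.6;  Pick C−Pick A: −72a − 799b = −141.6.
Solving gives a = −0.27132, b = 0.20167.
|∇z| = √(a²+b²) = 0.33806, so dip δ = arctan(0.33806) = 18.68°.
True thickness = vertical thickness × cos δ = 20.2 × cos 18.68° = 19.14 m.

19.14 m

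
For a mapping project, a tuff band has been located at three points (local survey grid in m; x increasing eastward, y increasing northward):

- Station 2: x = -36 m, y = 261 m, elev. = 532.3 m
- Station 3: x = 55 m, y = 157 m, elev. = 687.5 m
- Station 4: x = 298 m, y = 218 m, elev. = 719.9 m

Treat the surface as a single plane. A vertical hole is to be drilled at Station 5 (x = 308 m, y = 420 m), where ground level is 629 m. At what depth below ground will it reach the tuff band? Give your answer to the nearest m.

Two edge vectors: Station 2→Station 3 = (91, -104, 155.2), Station 2→Station 4 = (334, -43, 187.6).
Normal n = (Station 2→Station 3) × (Station 2→Station 4) = (-12836.8, 34765.2, 30823).
So ∂z/∂x = −n_x/n_z = 0.41647 and ∂z/∂y = −n_y/n_z = −1.12790.
Intercept c from Station 2: 532.3 + 14.99 + 294.38 = 841.67.
At (308, 420): z_contact = 128.3 − 473.7 + 841.67 = 496.2 m.
Depth below ground = 629 − 496.2 = 133 m.

133 m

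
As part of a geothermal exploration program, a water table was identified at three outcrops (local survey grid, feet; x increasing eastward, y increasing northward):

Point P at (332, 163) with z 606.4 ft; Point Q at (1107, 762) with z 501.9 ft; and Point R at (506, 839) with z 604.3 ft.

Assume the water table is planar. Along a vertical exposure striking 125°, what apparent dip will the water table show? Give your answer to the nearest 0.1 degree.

Two edge vectors: Point P→Point Q = (775, 599, -104.5), Point P→Point R = (174, 676, -2.1).
Normal n = (Point P→Point Q) × (Point P→Point R) = (69384.1, -16555.5, 419674).
So ∂z/∂x = −n_x/n_z = −0.16533 and ∂z/∂y = −n_y/n_z = 0.03945.
Unit vector along 125° is (sin 125°, cos 125°) = (0.8192, -0.5736).
Slope in that direction = a·(0.8192) + b·(-0.5736) = −0.15806.
Apparent dip = arctan|0.15806| = 9.0° (true dip is 9.6°, so apparent ≤ true as expected).

9.0°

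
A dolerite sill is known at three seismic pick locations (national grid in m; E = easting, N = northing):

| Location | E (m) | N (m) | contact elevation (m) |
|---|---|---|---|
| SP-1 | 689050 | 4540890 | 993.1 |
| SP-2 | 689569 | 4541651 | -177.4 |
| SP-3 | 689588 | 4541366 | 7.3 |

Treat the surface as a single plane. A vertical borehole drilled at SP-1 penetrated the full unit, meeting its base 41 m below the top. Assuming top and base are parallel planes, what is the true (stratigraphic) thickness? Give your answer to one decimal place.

23.9 m

Two edge vectors: SP-1→SP-2 = (519, 761, -1170.5), SP-1→SP-3 = (538, 476, -985.8).
Normal n = (SP-1→SP-2) × (SP-1→SP-3) = (-193035.8, -118098.8, -162374).
So ∂z/∂E = −n_x/n_z = −1.18883 and ∂z/∂N = −n_y/n_z = −0.72733.
|∇z| = √(a²+b²) = 1.39368, so dip δ = arctan(1.39368) = 54.34°.
True thickness = vertical thickness × cos δ = 41 × cos 54.34° = 23.9 m.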